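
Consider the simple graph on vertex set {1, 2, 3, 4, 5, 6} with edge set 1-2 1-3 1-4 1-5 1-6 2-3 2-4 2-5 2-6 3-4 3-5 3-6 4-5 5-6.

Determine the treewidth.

4

A width-4 tree decomposition is:
Bags: B1 = {1, 2, 3, 4, 5}  B2 = {1, 2, 3, 5, 6}
Tree: B1–B2
Every bag has size at most 5, so the width is 5 − 1 = 4 and tw(G) ≤ 4. For the lower bound, the 5 vertices {1, 2, 3, 4, 5} are pairwise adjacent, and any tree decomposition puts a clique entirely inside one bag — forcing width ≥ 4. Combining the bounds, tw(G) = 4.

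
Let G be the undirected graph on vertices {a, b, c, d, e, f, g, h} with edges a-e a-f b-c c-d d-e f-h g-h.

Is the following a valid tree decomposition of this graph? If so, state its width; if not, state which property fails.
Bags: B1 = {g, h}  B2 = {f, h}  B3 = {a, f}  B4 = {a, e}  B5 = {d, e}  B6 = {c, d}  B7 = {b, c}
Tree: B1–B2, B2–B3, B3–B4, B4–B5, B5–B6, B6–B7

Yes; width 1.

Vertex coverage: the bags together contain {a, b, c, d, e, f, g, h}, the full vertex set. Edge coverage: each edge of G has both endpoints in at least one bag. Running intersection: for every vertex, the bags containing it form a connected subtree. All three properties hold, so this is a valid tree decomposition of width max|bag| − 1 = 1, and hence tw(G) ≤ 1.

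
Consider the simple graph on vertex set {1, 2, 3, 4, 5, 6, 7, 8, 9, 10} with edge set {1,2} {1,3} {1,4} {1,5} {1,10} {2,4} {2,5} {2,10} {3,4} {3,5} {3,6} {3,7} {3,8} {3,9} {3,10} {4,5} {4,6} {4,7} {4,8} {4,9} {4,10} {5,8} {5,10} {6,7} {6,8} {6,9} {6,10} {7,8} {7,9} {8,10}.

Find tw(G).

4

A width-4 tree decomposition is:
Bags: B1 = {3, 4, 6, 7, 8}  B2 = {3, 4, 6, 8, 10}  B3 = {3, 4, 5, 8, 10}  B4 = {1, 3, 4, 5, 10}  B5 = {1, 2, 4, 5, 10}  B6 = {3, 4, 6, 7, 9}
Tree: B1–B2, B2–B3, B3–B4, B4–B5, B1–B6
The largest bag has 5 vertices, giving width 4; this decomposition certifies tw(G) ≤ 4. Conversely, {1, 2, 4, 5, 10} is a clique of size 5, and the vertices of any clique must share a bag in every tree decomposition; so some bag has ≥ 5 vertices and tw(G) ≥ 4. The upper and lower bounds meet at 4, so that is the treewidth.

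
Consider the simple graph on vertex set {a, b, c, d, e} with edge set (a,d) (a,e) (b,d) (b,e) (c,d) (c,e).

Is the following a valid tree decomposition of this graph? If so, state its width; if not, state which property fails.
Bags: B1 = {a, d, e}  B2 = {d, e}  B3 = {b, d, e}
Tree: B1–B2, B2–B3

A tree decomposition must satisfy three properties: every vertex lies in some bag; for every edge, both endpoints lie together in some bag; and for every vertex, the bags containing it form a connected subtree. Here vertex c appears in no bag, so the decomposition is invalid.

No — vertex c appears in no bag.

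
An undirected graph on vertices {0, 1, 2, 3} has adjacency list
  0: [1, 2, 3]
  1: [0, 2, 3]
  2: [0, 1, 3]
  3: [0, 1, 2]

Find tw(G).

A width-3 tree decomposition is:
Bags: B1 = {0, 1, 2, 3}
Tree: (single bag)
With just one bag of size 4, the width is 4 − 1 = 3, so tw(G) ≤ 3. On the other hand G contains the 4-clique {0, 1, 2, 3}. A clique must lie in a single bag of any decomposition, so no decomposition can have width below 3. Combining the bounds, tw(G) = 3.

3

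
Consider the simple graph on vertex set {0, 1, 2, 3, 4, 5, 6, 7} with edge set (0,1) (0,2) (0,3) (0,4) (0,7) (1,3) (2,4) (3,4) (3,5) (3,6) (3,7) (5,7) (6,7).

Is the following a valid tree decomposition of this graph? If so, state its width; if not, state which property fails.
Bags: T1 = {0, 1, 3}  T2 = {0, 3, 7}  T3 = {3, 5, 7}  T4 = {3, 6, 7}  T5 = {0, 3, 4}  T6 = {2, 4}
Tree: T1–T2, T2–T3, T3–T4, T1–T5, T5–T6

No — edge (0,2) lies in no bag.

A tree decomposition must satisfy three properties: every vertex lies in some bag; for every edge, both endpoints lie together in some bag; and for every vertex, the bags containing it form a connected subtree. Here edge (0,2) lies in no bag, so the decomposition is invalid.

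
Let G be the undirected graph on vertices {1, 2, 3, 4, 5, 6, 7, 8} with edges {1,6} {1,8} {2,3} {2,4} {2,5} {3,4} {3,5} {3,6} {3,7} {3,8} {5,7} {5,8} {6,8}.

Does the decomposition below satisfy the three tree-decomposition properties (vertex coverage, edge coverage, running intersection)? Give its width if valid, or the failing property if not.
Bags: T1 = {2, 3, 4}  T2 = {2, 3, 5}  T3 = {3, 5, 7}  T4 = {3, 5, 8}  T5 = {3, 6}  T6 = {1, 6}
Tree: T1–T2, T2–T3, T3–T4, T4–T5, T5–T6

No — edge (8,6) lies in no bag.

A tree decomposition must satisfy three properties: every vertex lies in some bag; for every edge, both endpoints lie together in some bag; and for every vertex, the bags containing it form a connected subtree. Here edge (8,6) lies in no bag, so the decomposition is invalid.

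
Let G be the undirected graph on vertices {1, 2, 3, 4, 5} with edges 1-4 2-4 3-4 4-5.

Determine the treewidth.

A width-1 tree decomposition is:
Bags: B1 = {2, 4}  B2 = {1, 4}  B3 = {4, 5}  B4 = {3, 4}
Tree: B1–B2, B1–B3, B3–B4
The largest bag has 2 vertices, giving width 1; this decomposition certifies tw(G) ≤ 1. Since G has at least one edge (e.g. 4–2), it is not an edgeless graph, so tw(G) ≥ 1. Therefore the treewidth is 1.

1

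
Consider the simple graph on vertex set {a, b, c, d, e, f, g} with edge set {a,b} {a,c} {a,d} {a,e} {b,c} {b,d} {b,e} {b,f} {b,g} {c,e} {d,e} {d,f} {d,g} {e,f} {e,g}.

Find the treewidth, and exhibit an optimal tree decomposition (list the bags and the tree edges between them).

Treewidth 3.
One optimal decomposition is:
Bags: B1 = {a, b, c, e}  B2 = {a, b, d, e}  B3 = {b, d, e, g}  B4 = {b, d, e, f}
Tree: B1–B2, B2–B3, B3–B4

Every bag has size at most 4, so the width is 4 − 1 = 3 and tw(G) ≤ 3. For the lower bound, the 4 vertices {b, d, e, g} are pairwise adjacent, and any tree decomposition puts a clique entirely inside one bag — forcing width ≥ 3. Combining the bounds, tw(G) = 3.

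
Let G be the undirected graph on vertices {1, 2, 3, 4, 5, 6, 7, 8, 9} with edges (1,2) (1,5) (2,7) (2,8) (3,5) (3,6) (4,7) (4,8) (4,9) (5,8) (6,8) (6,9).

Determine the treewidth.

3

A width-3 tree decomposition is:
Bags: B1 = {1, 2, 5, 7}  B2 = {2, 5, 7, 8}  B3 = {4, 5, 7, 8}  B4 = {3, 4, 5, 8}  B5 = {3, 4, 6, 8}  B6 = {3, 4, 6, 9}
Tree: B1–B2, B2–B3, B3–B4, B4–B5, B5–B6
Each bag holds 4 vertices, so the decomposition has width 3, which upper-bounds the treewidth. For the lower bound: the 4 vertex sets {1,2,7}, {5}, {8}, {3,4,6,9} are disjoint, each induces a connected subgraph, and every pair is joined by at least one edge of G. Contracting each set to a single vertex therefore yields K_{4} as a minor, and since treewidth is minor-monotone, tw(G) ≥ tw(K_{4}) = 3. The upper and lower bounds meet at 3, so that is the treewidth.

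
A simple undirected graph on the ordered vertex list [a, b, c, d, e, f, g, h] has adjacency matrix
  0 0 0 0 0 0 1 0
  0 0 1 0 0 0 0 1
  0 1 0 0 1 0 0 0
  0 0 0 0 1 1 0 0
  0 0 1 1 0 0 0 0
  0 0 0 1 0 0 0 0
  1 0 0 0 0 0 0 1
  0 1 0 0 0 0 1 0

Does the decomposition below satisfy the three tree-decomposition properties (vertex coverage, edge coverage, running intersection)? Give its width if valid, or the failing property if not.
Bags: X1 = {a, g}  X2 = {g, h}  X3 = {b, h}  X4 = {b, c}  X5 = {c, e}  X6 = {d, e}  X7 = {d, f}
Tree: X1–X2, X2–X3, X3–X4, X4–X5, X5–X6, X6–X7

Yes; width 1.

Vertex coverage: the bags together contain {a, b, c, d, e, f, g, h}, the full vertex set. Edge coverage: each edge of G has both endpoints in at least one bag. Running intersection: for every vertex, the bags containing it form a connected subtree. All three properties hold, so this is a valid tree decomposition of width max|bag| − 1 = 1, and hence tw(G) ≤ 1.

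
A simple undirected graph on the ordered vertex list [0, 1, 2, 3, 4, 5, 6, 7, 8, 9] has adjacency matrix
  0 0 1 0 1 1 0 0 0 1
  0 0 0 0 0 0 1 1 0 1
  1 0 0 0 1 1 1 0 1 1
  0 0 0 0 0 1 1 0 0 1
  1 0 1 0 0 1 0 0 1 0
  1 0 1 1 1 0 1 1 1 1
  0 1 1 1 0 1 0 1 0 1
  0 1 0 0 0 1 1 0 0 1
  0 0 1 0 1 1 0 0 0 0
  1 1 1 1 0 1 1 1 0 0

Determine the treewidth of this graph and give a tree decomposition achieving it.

Treewidth 3.
Bags: B1 = {2, 5, 6, 9}  B2 = {0, 2, 5, 9}  B3 = {5, 6, 7, 9}  B4 = {0, 2, 4, 5}  B5 = {2, 4, 5, 8}  B6 = {3, 5, 6, 9}  B7 = {1, 6, 7, 9}
Tree: B1–B2, B1–B3, B2–B4, B4–B5, B1–B6, B3–B7

The largest bag has 4 vertices, giving width 3; this decomposition certifies tw(G) ≤ 3. On the other hand G contains the 4-clique {1, 6, 7, 9}. A clique must lie in a single bag of any decomposition, so no decomposition can have width below 3. Combining the bounds, tw(G) = 3.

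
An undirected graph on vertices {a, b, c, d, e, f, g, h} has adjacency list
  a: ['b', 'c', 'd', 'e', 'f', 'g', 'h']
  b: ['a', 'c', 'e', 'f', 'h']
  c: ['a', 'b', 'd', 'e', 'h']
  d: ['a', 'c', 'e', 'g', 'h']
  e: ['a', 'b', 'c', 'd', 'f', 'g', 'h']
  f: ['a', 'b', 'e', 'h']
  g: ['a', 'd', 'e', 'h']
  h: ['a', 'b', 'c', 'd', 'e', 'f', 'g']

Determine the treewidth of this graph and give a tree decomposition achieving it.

The largest bag has 5 vertices, giving width 4; this decomposition certifies tw(G) ≤ 4. On the other hand G contains the 5-clique {a, d, e, g, h}. A clique must lie in a single bag of any decomposition, so no decomposition can have width below 4. Therefore the treewidth is 4.

Treewidth 4.
One such decomposition:
Bags: B1 = {a, b, c, e, h}  B2 = {a, c, d, e, h}  B3 = {a, b, e, f, h}  B4 = {a, d, e, g, h}
Tree: B1–B2, B1–B3, B2–B4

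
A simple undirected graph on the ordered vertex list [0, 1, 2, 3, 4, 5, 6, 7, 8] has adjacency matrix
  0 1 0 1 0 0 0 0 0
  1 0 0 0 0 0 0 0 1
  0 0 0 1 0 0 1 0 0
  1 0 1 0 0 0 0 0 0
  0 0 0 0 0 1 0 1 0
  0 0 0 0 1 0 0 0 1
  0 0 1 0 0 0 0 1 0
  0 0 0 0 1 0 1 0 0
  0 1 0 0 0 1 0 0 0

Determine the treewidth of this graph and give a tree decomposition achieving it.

Each bag holds 3 vertices, so the decomposition has width 2, which upper-bounds the treewidth. For the lower bound, G contains the cycle 2–3–0–1–8–5–4–7–6–2, so G is not a forest; only forests have treewidth ≤ 1, hence tw(G) ≥ 2. Combining the bounds, tw(G) = 2.

Treewidth 2.
Bags: B1 = {0, 2, 3}  B2 = {0, 1, 2}  B3 = {1, 2, 8}  B4 = {2, 5, 8}  B5 = {2, 4, 5}  B6 = {2, 4, 7}  B7 = {2, 6, 7}
Tree: B1–B2, B2–B3, B3–B4, B4–B5, B5–B6, B6–B7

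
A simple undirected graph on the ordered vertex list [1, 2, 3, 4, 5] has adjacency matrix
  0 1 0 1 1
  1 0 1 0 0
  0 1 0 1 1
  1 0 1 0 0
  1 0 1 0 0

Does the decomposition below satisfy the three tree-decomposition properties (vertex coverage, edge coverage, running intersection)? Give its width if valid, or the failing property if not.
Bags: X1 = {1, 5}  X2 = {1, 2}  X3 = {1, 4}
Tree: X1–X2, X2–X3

A tree decomposition must satisfy three properties: every vertex lies in some bag; for every edge, both endpoints lie together in some bag; and for every vertex, the bags containing it form a connected subtree. Here vertex 3 appears in no bag, so the decomposition is invalid.

No — vertex 3 appears in no bag.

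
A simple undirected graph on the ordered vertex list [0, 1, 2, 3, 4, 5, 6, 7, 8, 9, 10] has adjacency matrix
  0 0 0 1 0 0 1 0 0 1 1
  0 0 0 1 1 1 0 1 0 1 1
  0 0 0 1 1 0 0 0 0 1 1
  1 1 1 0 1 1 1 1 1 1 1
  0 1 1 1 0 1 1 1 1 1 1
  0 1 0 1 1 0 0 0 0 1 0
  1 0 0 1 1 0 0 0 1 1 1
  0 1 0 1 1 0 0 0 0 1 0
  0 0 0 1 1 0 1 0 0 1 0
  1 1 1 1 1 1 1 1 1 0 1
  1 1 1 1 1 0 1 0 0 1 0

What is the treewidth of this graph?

A width-4 tree decomposition is:
Bags: B1 = {3, 4, 6, 9, 10}  B2 = {2, 3, 4, 9, 10}  B3 = {0, 3, 6, 9, 10}  B4 = {1, 3, 4, 9, 10}  B5 = {3, 4, 6, 8, 9}  B6 = {1, 3, 4, 7, 9}  B7 = {1, 3, 4, 5, 9}
Tree: B1–B2, B1–B3, B2–B4, B1–B5, B4–B6, B6–B7
Each bag holds 5 vertices, so the decomposition has width 4, which upper-bounds the treewidth. For the lower bound, the 5 vertices {0, 3, 6, 9, 10} are pairwise adjacent, and any tree decomposition puts a clique entirely inside one bag — forcing width ≥ 4. Therefore the treewidth is 4.

4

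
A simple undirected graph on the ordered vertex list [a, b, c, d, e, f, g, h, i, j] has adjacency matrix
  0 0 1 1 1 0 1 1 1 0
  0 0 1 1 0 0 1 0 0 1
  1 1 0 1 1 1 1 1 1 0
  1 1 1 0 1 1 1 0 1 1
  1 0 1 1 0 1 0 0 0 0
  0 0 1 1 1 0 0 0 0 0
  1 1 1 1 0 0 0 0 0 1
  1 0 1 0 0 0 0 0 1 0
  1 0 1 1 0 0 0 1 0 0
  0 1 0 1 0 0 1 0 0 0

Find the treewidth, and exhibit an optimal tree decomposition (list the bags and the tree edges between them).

The largest bag has 4 vertices, giving width 3; this decomposition certifies tw(G) ≤ 3. For the lower bound, the 4 vertices {b, d, g, j} are pairwise adjacent, and any tree decomposition puts a clique entirely inside one bag — forcing width ≥ 3. Therefore the treewidth is 3.

Treewidth 3.
Bags: B1 = {a, c, d, g}  B2 = {a, c, d, i}  B3 = {b, c, d, g}  B4 = {a, c, h, i}  B5 = {b, d, g, j}  B6 = {a, c, d, e}  B7 = {c, d, e, f}
Tree: B1–B2, B1–B3, B2–B4, B3–B5, B1–B6, B6–B7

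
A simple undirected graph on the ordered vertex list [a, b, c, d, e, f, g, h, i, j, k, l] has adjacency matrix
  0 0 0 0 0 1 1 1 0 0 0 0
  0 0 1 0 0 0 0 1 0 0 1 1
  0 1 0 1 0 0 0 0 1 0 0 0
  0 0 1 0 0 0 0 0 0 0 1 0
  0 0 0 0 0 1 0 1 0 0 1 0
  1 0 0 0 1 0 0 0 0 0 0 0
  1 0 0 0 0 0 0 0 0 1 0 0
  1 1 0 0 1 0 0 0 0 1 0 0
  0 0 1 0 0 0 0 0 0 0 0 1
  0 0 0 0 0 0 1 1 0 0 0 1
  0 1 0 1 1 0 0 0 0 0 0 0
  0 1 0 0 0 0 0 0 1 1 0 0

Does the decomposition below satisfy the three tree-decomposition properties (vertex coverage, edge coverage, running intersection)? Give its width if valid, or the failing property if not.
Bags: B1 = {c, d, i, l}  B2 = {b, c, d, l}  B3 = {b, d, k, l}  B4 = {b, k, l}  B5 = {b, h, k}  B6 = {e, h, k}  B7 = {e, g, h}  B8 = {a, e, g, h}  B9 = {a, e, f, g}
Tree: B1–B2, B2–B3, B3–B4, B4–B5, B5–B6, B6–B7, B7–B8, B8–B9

A tree decomposition must satisfy three properties: every vertex lies in some bag; for every edge, both endpoints lie together in some bag; and for every vertex, the bags containing it form a connected subtree. Here vertex j appears in no bag, so the decomposition is invalid.

No — vertex j appears in no bag.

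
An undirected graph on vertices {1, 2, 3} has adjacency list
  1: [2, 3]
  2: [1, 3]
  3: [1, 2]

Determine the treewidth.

A width-2 tree decomposition is:
Bags: B1 = {1, 2, 3}
Tree: (single bag)
A single bag containing all 3 vertices is trivially a valid decomposition of width 2. On the other hand G contains the 3-clique {1, 2, 3}. A clique must lie in a single bag of any decomposition, so no decomposition can have width below 2. Therefore the treewidth is 2.

2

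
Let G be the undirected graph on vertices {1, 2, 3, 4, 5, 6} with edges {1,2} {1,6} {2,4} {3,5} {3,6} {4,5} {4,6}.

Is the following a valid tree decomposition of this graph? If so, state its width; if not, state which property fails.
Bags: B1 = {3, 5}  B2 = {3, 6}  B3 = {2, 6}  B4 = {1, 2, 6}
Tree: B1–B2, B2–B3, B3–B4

A tree decomposition must satisfy three properties: every vertex lies in some bag; for every edge, both endpoints lie together in some bag; and for every vertex, the bags containing it form a connected subtree. Here vertex 4 appears in no bag, so the decomposition is invalid.

No — vertex 4 appears in no bag.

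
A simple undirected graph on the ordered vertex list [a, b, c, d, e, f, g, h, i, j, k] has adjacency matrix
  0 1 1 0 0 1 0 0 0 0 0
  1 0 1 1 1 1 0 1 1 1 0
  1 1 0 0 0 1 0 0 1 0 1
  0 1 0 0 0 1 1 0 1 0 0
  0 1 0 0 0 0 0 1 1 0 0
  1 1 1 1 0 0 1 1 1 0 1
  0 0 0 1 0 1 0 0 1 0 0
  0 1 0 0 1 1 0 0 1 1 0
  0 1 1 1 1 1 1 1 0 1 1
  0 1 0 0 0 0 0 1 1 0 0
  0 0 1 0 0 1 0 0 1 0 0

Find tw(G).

A width-3 tree decomposition is:
Bags: B1 = {b, f, h, i}  B2 = {b, h, i, j}  B3 = {b, e, h, i}  B4 = {b, c, f, i}  B5 = {a, b, c, f}  B6 = {b, d, f, i}  B7 = {d, f, g, i}  B8 = {c, f, i, k}
Tree: B1–B2, B1–B3, B1–B4, B4–B5, B4–B6, B6–B7, B4–B8
Each bag holds 4 vertices, so the decomposition has width 3, which upper-bounds the treewidth. For the lower bound, the 4 vertices {a, b, c, f} are pairwise adjacent, and any tree decomposition puts a clique entirely inside one bag — forcing width ≥ 3. The upper and lower bounds meet at 3, so that is the treewidth.

3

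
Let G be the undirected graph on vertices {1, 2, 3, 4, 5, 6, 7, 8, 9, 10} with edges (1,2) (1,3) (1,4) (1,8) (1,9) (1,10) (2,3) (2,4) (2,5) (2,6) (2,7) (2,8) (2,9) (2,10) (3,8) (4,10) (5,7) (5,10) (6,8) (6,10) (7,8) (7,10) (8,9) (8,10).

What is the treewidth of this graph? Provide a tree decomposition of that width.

The largest bag has 4 vertices, giving width 3; this decomposition certifies tw(G) ≤ 3. Conversely, {1, 2, 8, 9} is a clique of size 4, and the vertices of any clique must share a bag in every tree decomposition; so some bag has ≥ 4 vertices and tw(G) ≥ 3. Combining the bounds, tw(G) = 3.

Treewidth 3.
One optimal decomposition is:
Bags: B1 = {1, 2, 8, 10}  B2 = {1, 2, 8, 9}  B3 = {2, 6, 8, 10}  B4 = {2, 7, 8, 10}  B5 = {1, 2, 4, 10}  B6 = {2, 5, 7, 10}  B7 = {1, 2, 3, 8}
Tree: B1–B2, B1–B3, B1–B4, B1–B5, B4–B6, B1–B7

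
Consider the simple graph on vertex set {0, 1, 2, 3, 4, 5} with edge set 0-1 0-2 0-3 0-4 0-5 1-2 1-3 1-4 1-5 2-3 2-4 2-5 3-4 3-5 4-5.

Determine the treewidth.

5

A width-5 tree decomposition is:
Bags: B1 = {0, 1, 2, 3, 4, 5}
Tree: (single bag)
With just one bag of size 6, the width is 6 − 1 = 5, so tw(G) ≤ 5. On the other hand G contains the 6-clique {0, 1, 2, 3, 4, 5}. A clique must lie in a single bag of any decomposition, so no decomposition can have width below 5. Hence tw(G) = 5 exactly.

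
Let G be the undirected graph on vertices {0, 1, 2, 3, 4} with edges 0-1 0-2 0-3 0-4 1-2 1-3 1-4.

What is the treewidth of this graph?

2

A width-2 tree decomposition is:
Bags: B1 = {0, 1, 2}  B2 = {0, 1, 4}  B3 = {0, 1, 3}
Tree: B1–B2, B1–B3
The largest bag has 3 vertices, giving width 2; this decomposition certifies tw(G) ≤ 2. Conversely, {0, 1, 2} is a clique of size 3, and the vertices of any clique must share a bag in every tree decomposition; so some bag has ≥ 3 vertices and tw(G) ≥ 2. Hence tw(G) = 2 exactly.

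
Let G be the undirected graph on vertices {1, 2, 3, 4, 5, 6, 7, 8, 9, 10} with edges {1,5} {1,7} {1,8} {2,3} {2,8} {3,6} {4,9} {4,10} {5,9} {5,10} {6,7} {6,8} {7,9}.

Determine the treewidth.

2

A width-2 tree decomposition is:
Bags: B1 = {4, 9, 10}  B2 = {5, 9, 10}  B3 = {5, 7, 9}  B4 = {1, 5, 7}  B5 = {1, 6, 7}  B6 = {1, 6, 8}  B7 = {3, 6, 8}  B8 = {2, 3, 8}
Tree: B1–B2, B2–B3, B3–B4, B4–B5, B5–B6, B6–B7, B7–B8
The largest bag has 3 vertices, giving width 2; this decomposition certifies tw(G) ≤ 2. Since 4–10–5–9–4 is a cycle in G, G is not acyclic. Forests are exactly the graphs of treewidth ≤ 1, so tw(G) ≥ 2. Combining the bounds, tw(G) = 2.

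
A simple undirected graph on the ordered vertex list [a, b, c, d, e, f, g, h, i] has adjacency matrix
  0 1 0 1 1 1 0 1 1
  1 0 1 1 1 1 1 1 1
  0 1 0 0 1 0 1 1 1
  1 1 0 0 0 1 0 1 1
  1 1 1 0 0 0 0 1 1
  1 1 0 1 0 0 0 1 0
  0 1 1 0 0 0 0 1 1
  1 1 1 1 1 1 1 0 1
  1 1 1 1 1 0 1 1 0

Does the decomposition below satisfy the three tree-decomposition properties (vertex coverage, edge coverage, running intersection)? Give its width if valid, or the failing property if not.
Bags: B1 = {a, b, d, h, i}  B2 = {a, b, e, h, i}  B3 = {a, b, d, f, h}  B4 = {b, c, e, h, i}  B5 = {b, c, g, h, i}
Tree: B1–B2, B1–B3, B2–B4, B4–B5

Vertex coverage: the bags together contain {a, b, c, d, e, f, g, h, i}, the full vertex set. Edge coverage: each edge of G has both endpoints in at least one bag. Running intersection: for every vertex, the bags containing it form a connected subtree. All three properties hold, so this is a valid tree decomposition of width max|bag| − 1 = 4, and hence tw(G) ≤ 4.

Yes; width 4.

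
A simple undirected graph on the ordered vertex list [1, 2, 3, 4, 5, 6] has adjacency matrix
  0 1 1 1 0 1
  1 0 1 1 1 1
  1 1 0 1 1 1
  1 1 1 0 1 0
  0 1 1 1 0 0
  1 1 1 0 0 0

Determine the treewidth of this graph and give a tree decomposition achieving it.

The largest bag has 4 vertices, giving width 3; this decomposition certifies tw(G) ≤ 3. For the lower bound, the 4 vertices {1, 2, 3, 4} are pairwise adjacent, and any tree decomposition puts a clique entirely inside one bag — forcing width ≥ 3. Hence tw(G) = 3 exactly.

Treewidth 3.
Bags: B1 = {1, 2, 3, 4}  B2 = {2, 3, 4, 5}  B3 = {1, 2, 3, 6}
Tree: B1–B2, B1–B3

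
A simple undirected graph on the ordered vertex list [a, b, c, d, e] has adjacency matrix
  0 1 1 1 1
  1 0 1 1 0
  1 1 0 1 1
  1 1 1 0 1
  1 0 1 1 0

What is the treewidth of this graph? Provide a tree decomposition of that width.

Treewidth 3.
One such decomposition:
Bags: B1 = {a, c, d, e}  B2 = {a, b, c, d}
Tree: B1–B2

The largest bag has 4 vertices, giving width 3; this decomposition certifies tw(G) ≤ 3. On the other hand G contains the 4-clique {a, c, d, e}. A clique must lie in a single bag of any decomposition, so no decomposition can have width below 3. Combining the bounds, tw(G) = 3.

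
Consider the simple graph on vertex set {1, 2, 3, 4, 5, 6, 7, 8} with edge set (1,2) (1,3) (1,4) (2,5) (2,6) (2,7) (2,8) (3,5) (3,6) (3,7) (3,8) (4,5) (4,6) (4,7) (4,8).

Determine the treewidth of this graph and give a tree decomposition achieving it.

Treewidth 3.
Bags: B1 = {2, 3, 4, 8}  B2 = {2, 3, 4, 6}  B3 = {2, 3, 4, 5}  B4 = {2, 3, 4, 7}  B5 = {1, 2, 3, 4}
Tree: B1–B2, B2–B3, B3–B4, B4–B5

Each bag holds 4 vertices, so the decomposition has width 3, which upper-bounds the treewidth. For the lower bound: the 4 vertex sets {3,8}, {4,6}, {2}, {5} are disjoint, each induces a connected subgraph, and every pair is joined by at least one edge of G. Contracting each set to a single vertex therefore yields K_{4} as a minor, and since treewidth is minor-monotone, tw(G) ≥ tw(K_{4}) = 3. Hence tw(G) = 3 exactly.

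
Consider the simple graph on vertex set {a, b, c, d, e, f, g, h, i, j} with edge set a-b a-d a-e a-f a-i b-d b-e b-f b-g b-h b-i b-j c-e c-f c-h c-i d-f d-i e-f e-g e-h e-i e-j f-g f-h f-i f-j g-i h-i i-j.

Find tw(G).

A width-4 tree decomposition is:
Bags: B1 = {a, b, e, f, i}  B2 = {b, e, f, i, j}  B3 = {b, e, f, g, i}  B4 = {b, e, f, h, i}  B5 = {a, b, d, f, i}  B6 = {c, e, f, h, i}
Tree: B1–B2, B2–B3, B2–B4, B1–B5, B4–B6
The largest bag has 5 vertices, giving width 4; this decomposition certifies tw(G) ≤ 4. For the lower bound, the 5 vertices {c, e, f, h, i} are pairwise adjacent, and any tree decomposition puts a clique entirely inside one bag — forcing width ≥ 4. Combining the bounds, tw(G) = 4.

4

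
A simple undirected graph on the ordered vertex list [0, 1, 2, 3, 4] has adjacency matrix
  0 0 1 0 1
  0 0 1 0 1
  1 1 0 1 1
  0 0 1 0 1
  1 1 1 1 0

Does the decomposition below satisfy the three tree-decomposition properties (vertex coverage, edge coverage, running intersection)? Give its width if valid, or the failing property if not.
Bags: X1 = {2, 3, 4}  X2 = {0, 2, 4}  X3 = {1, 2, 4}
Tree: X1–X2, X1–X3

Checking the three conditions: (i) the bags cover all of {0, 1, 2, 3, 4}; (ii) for each edge, some bag contains both endpoints; (iii) the bags containing any fixed vertex form a subtree. All hold, so the decomposition is valid with width 3 − 1 = 2.

Yes; width 2.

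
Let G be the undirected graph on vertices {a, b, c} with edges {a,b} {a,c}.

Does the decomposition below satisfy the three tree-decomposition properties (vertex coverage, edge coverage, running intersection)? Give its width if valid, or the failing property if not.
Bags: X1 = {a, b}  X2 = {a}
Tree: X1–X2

A tree decomposition must satisfy three properties: every vertex lies in some bag; for every edge, both endpoints lie together in some bag; and for every vertex, the bags containing it form a connected subtree. Here vertex c appears in no bag, so the decomposition is invalid.

No — vertex c appears in no bag.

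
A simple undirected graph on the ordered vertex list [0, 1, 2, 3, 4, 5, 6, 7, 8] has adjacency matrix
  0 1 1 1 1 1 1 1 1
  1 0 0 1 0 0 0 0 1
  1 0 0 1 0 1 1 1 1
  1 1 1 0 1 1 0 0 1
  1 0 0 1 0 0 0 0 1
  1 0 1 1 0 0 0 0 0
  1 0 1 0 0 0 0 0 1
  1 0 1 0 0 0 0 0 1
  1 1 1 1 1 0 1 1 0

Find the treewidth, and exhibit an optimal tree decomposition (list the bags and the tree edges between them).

Treewidth 3.
Bags: B1 = {0, 1, 3, 8}  B2 = {0, 2, 3, 8}  B3 = {0, 2, 3, 5}  B4 = {0, 2, 7, 8}  B5 = {0, 3, 4, 8}  B6 = {0, 2, 6, 8}
Tree: B1–B2, B2–B3, B2–B4, B1–B5, B4–B6

Every bag has size at most 4, so the width is 4 − 1 = 3 and tw(G) ≤ 3. For the lower bound, the 4 vertices {0, 1, 3, 8} are pairwise adjacent, and any tree decomposition puts a clique entirely inside one bag — forcing width ≥ 3. The upper and lower bounds meet at 3, so that is the treewidth.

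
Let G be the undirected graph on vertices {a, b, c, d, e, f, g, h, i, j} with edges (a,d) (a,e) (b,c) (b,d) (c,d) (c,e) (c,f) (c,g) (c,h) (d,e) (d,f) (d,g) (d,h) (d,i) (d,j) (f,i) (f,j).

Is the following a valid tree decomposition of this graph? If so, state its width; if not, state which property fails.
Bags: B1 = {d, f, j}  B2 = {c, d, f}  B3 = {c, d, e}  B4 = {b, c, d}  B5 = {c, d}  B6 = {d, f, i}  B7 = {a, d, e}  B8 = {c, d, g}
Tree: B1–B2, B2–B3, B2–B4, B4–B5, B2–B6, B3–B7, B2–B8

No — vertex h appears in no bag.

A tree decomposition must satisfy three properties: every vertex lies in some bag; for every edge, both endpoints lie together in some bag; and for every vertex, the bags containing it form a connected subtree. Here vertex h appears in no bag, so the decomposition is invalid.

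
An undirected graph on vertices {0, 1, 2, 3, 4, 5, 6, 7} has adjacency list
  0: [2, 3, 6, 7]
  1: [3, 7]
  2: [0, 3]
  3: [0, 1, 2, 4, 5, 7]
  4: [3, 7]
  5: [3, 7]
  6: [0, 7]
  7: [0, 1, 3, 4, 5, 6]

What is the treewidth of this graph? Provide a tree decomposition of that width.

Treewidth 2.
One such decomposition:
Bags: B1 = {3, 5, 7}  B2 = {0, 3, 7}  B3 = {0, 2, 3}  B4 = {3, 4, 7}  B5 = {0, 6, 7}  B6 = {1, 3, 7}
Tree: B1–B2, B2–B3, B1–B4, B2–B5, B1–B6

Every bag has size at most 3, so the width is 3 − 1 = 2 and tw(G) ≤ 2. On the other hand G contains the 3-clique {0, 2, 3}. A clique must lie in a single bag of any decomposition, so no decomposition can have width below 2. Combining the bounds, tw(G) = 2.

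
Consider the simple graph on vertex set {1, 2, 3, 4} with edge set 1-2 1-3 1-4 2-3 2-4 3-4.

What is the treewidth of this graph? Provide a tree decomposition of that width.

Treewidth 3.
One such decomposition:
Bags: B1 = {1, 2, 3, 4}
Tree: (single bag)

A single bag containing all 4 vertices is trivially a valid decomposition of width 3. On the other hand G contains the 4-clique {1, 2, 3, 4}. A clique must lie in a single bag of any decomposition, so no decomposition can have width below 3. The upper and lower bounds meet at 3, so that is the treewidth.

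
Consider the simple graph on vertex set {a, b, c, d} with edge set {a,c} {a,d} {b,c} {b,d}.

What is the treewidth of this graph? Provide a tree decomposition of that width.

Treewidth 2.
One such decomposition:
Bags: B1 = {b, c, d}  B2 = {a, c, d}
Tree: B1–B2

Each bag holds 3 vertices, so the decomposition has width 2, which upper-bounds the treewidth. For the lower bound, G contains the cycle d–b–c–a–d, so G is not a forest; only forests have treewidth ≤ 1, hence tw(G) ≥ 2. The upper and lower bounds meet at 2, so that is the treewidth.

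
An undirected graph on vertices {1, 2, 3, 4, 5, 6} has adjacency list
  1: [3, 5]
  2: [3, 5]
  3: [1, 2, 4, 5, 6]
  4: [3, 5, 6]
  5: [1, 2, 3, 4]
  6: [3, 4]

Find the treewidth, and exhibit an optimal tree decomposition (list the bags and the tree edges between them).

The largest bag has 3 vertices, giving width 2; this decomposition certifies tw(G) ≤ 2. Conversely, {1, 3, 5} is a clique of size 3, and the vertices of any clique must share a bag in every tree decomposition; so some bag has ≥ 3 vertices and tw(G) ≥ 2. Therefore the treewidth is 2.

Treewidth 2.
One optimal decomposition is:
Bags: B1 = {3, 4, 5}  B2 = {2, 3, 5}  B3 = {3, 4, 6}  B4 = {1, 3, 5}
Tree: B1–B2, B1–B3, B1–B4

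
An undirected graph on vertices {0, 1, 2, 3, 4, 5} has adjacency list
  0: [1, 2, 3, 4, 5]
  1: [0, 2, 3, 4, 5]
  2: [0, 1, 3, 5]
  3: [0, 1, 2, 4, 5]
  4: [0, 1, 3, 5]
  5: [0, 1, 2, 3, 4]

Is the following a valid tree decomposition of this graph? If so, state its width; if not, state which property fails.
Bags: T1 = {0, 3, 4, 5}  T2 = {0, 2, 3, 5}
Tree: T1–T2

No — vertex 1 appears in no bag.

A tree decomposition must satisfy three properties: every vertex lies in some bag; for every edge, both endpoints lie together in some bag; and for every vertex, the bags containing it form a connected subtree. Here vertex 1 appears in no bag, so the decomposition is invalid.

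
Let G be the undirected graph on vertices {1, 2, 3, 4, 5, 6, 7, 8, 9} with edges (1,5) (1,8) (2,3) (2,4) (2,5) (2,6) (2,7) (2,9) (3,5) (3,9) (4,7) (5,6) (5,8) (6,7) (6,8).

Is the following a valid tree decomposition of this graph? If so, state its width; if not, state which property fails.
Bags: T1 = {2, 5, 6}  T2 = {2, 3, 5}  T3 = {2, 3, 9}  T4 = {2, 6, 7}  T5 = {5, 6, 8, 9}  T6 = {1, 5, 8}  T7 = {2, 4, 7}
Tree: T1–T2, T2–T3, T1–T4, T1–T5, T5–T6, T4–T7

A tree decomposition must satisfy three properties: every vertex lies in some bag; for every edge, both endpoints lie together in some bag; and for every vertex, the bags containing it form a connected subtree. Here bags containing vertex 9 are not connected in the tree, so the decomposition is invalid.

No — bags containing vertex 9 are not connected in the tree.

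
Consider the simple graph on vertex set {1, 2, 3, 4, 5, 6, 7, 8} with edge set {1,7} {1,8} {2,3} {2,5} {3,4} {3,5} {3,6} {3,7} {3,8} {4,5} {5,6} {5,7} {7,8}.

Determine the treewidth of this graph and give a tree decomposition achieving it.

Treewidth 2.
One such decomposition:
Bags: B1 = {3, 5, 7}  B2 = {3, 4, 5}  B3 = {3, 7, 8}  B4 = {3, 5, 6}  B5 = {2, 3, 5}  B6 = {1, 7, 8}
Tree: B1–B2, B1–B3, B2–B4, B2–B5, B3–B6

Each bag holds 3 vertices, so the decomposition has width 2, which upper-bounds the treewidth. Conversely, {1, 7, 8} is a clique of size 3, and the vertices of any clique must share a bag in every tree decomposition; so some bag has ≥ 3 vertices and tw(G) ≥ 2. Combining the bounds, tw(G) = 2.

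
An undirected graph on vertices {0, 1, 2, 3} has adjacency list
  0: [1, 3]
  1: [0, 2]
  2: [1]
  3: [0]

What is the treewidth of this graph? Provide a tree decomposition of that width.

Treewidth 1.
Bags: B1 = {0, 1}  B2 = {1, 2}  B3 = {0, 3}
Tree: B1–B2, B1–B3

The largest bag has 2 vertices, giving width 1; this decomposition certifies tw(G) ≤ 1. G has an edge, so its treewidth is at least 1. Hence tw(G) = 1 exactly.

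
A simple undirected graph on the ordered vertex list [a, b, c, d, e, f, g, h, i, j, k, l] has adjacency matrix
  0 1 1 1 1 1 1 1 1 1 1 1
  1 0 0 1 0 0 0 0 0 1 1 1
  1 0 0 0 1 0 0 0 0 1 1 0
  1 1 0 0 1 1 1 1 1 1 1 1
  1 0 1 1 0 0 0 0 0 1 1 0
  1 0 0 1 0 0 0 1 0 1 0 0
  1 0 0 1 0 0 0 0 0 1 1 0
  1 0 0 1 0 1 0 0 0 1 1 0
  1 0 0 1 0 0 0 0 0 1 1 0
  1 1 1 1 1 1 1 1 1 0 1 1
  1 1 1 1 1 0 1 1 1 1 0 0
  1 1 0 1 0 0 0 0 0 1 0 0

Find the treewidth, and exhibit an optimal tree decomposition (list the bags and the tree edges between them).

Treewidth 4.
One such decomposition:
Bags: B1 = {a, d, g, j, k}  B2 = {a, b, d, j, k}  B3 = {a, d, h, j, k}  B4 = {a, b, d, j, l}  B5 = {a, d, e, j, k}  B6 = {a, c, e, j, k}  B7 = {a, d, f, h, j}  B8 = {a, d, i, j, k}
Tree: B1–B2, B2–B3, B2–B4, B2–B5, B5–B6, B3–B7, B1–B8

The largest bag has 5 vertices, giving width 4; this decomposition certifies tw(G) ≤ 4. Conversely, {a, d, f, h, j} is a clique of size 5, and the vertices of any clique must share a bag in every tree decomposition; so some bag has ≥ 5 vertices and tw(G) ≥ 4. Therefore the treewidth is 4.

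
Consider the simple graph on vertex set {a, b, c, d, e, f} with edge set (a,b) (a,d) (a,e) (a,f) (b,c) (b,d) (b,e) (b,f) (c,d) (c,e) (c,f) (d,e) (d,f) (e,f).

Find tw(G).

A width-4 tree decomposition is:
Bags: B1 = {b, c, d, e, f}  B2 = {a, b, d, e, f}
Tree: B1–B2
The largest bag has 5 vertices, giving width 4; this decomposition certifies tw(G) ≤ 4. For the lower bound, the 5 vertices {b, c, d, e, f} are pairwise adjacent, and any tree decomposition puts a clique entirely inside one bag — forcing width ≥ 4. The upper and lower bounds meet at 4, so that is the treewidth.

4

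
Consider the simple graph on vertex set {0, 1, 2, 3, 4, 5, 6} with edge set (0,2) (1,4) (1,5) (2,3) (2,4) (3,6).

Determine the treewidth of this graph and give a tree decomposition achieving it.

Treewidth 1.
One such decomposition:
Bags: B1 = {3, 6}  B2 = {2, 3}  B3 = {0, 2}  B4 = {2, 4}  B5 = {1, 4}  B6 = {1, 5}
Tree: B1–B2, B2–B3, B2–B4, B4–B5, B5–B6

The largest bag has 2 vertices, giving width 1; this decomposition certifies tw(G) ≤ 1. Any graph with an edge has treewidth ≥ 1, and G has the edge 3–6. Combining the bounds, tw(G) = 1.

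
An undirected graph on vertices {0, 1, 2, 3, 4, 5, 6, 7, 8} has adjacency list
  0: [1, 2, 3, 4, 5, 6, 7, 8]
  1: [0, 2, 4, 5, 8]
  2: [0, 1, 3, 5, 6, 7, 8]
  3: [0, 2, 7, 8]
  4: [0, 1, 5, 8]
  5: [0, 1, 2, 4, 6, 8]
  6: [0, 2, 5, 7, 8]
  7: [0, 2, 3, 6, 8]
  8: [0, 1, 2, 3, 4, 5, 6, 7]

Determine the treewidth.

4

A width-4 tree decomposition is:
Bags: B1 = {0, 2, 6, 7, 8}  B2 = {0, 2, 5, 6, 8}  B3 = {0, 1, 2, 5, 8}  B4 = {0, 2, 3, 7, 8}  B5 = {0, 1, 4, 5, 8}
Tree: B1–B2, B2–B3, B1–B4, B3–B5
Every bag has size at most 5, so the width is 5 − 1 = 4 and tw(G) ≤ 4. For the lower bound, the 5 vertices {0, 2, 3, 7, 8} are pairwise adjacent, and any tree decomposition puts a clique entirely inside one bag — forcing width ≥ 4. Therefore the treewidth is 4.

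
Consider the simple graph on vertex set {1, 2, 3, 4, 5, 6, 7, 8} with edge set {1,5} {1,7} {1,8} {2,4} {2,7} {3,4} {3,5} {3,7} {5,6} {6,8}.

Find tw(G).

A width-2 tree decomposition is:
Bags: B1 = {5, 6, 8}  B2 = {1, 5, 8}  B3 = {1, 3, 5}  B4 = {1, 3, 7}  B5 = {3, 4, 7}  B6 = {2, 4, 7}
Tree: B1–B2, B2–B3, B3–B4, B4–B5, B5–B6
Each bag holds 3 vertices, so the decomposition has width 2, which upper-bounds the treewidth. The edges 6–8–1–5–6 form a cycle, so G is not a tree and its treewidth is at least 2. Hence tw(G) = 2 exactly.

2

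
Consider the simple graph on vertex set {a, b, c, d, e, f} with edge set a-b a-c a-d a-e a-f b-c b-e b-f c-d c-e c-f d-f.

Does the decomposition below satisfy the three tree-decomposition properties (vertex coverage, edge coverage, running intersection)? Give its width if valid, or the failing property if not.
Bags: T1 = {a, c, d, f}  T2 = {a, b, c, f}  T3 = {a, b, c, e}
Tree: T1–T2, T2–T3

Vertex coverage: the bags together contain {a, b, c, d, e, f}, the full vertex set. Edge coverage: each edge of G has both endpoints in at least one bag. Running intersection: for every vertex, the bags containing it form a connected subtree. All three properties hold, so this is a valid tree decomposition of width max|bag| − 1 = 3, and hence tw(G) ≤ 3.

Yes; width 3.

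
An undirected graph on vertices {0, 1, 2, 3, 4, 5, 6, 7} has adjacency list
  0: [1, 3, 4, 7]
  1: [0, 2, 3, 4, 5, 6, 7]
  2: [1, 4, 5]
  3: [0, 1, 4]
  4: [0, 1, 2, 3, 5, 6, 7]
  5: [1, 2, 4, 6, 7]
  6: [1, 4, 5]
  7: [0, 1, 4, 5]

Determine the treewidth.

A width-3 tree decomposition is:
Bags: B1 = {1, 4, 5, 6}  B2 = {1, 4, 5, 7}  B3 = {1, 2, 4, 5}  B4 = {0, 1, 4, 7}  B5 = {0, 1, 3, 4}
Tree: B1–B2, B2–B3, B2–B4, B4–B5
Every bag has size at most 4, so the width is 4 − 1 = 3 and tw(G) ≤ 3. On the other hand G contains the 4-clique {0, 1, 3, 4}. A clique must lie in a single bag of any decomposition, so no decomposition can have width below 3. Therefore the treewidth is 3.

3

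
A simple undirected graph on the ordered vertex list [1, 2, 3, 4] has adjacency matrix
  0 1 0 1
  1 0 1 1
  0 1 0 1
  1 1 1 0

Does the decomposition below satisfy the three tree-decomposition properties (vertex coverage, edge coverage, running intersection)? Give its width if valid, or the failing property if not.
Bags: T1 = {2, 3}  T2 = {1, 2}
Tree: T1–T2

No — vertex 4 appears in no bag.

A tree decomposition must satisfy three properties: every vertex lies in some bag; for every edge, both endpoints lie together in some bag; and for every vertex, the bags containing it form a connected subtree. Here vertex 4 appears in no bag, so the decomposition is invalid.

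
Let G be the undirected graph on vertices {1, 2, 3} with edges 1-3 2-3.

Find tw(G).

A width-1 tree decomposition is:
Bags: B1 = {1, 3}  B2 = {2, 3}
Tree: B1–B2
Every bag has size at most 2, so the width is 2 − 1 = 1 and tw(G) ≤ 1. Any graph with an edge has treewidth ≥ 1, and G has the edge 1–3. Therefore the treewidth is 1.

1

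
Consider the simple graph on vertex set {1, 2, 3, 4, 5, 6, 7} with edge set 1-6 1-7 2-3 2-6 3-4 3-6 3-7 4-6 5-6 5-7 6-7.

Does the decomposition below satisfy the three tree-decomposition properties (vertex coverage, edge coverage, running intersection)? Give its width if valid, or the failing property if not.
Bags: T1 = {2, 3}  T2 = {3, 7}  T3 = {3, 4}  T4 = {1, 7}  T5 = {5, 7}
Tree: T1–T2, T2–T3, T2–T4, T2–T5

No — vertex 6 appears in no bag.

A tree decomposition must satisfy three properties: every vertex lies in some bag; for every edge, both endpoints lie together in some bag; and for every vertex, the bags containing it form a connected subtree. Here vertex 6 appears in no bag, so the decomposition is invalid.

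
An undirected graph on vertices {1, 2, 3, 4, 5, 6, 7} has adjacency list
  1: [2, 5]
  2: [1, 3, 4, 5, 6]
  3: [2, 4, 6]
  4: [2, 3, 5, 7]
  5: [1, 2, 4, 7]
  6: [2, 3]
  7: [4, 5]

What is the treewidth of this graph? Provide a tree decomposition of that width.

Treewidth 2.
One optimal decomposition is:
Bags: B1 = {2, 4, 5}  B2 = {1, 2, 5}  B3 = {4, 5, 7}  B4 = {2, 3, 4}  B5 = {2, 3, 6}
Tree: B1–B2, B1–B3, B1–B4, B4–B5

The largest bag has 3 vertices, giving width 2; this decomposition certifies tw(G) ≤ 2. On the other hand G contains the 3-clique {1, 2, 5}. A clique must lie in a single bag of any decomposition, so no decomposition can have width below 2. Combining the bounds, tw(G) = 2.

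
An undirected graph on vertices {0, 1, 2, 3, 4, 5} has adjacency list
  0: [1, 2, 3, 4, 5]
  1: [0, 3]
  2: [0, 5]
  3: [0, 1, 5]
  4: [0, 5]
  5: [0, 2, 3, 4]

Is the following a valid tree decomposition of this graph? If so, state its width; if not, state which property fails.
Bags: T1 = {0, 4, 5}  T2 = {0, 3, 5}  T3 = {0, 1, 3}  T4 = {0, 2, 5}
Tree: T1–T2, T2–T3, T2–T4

Vertex coverage: the bags together contain {0, 1, 2, 3, 4, 5}, the full vertex set. Edge coverage: each edge of G has both endpoints in at least one bag. Running intersection: for every vertex, the bags containing it form a connected subtree. All three properties hold, so this is a valid tree decomposition of width max|bag| − 1 = 2, and hence tw(G) ≤ 2.

Yes; width 2.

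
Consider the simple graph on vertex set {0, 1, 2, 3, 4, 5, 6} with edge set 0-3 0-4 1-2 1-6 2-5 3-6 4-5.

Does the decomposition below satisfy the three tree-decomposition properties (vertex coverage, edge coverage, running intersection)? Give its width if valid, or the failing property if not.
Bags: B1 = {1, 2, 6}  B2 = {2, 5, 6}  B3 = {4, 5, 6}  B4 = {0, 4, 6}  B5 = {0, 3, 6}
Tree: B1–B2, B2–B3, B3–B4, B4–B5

Yes; width 2.

Every vertex of G appears in some bag (union = {0, 1, 2, 3, 4, 5, 6}); every edge is covered by a bag; and for each vertex v the set of bags containing v is connected in the bag tree. The decomposition is therefore valid. The largest bag has 3 vertices, so the width is 2.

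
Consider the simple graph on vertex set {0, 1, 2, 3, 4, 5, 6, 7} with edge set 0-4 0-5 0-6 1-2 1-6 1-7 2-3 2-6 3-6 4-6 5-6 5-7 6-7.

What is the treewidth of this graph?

2

A width-2 tree decomposition is:
Bags: B1 = {5, 6, 7}  B2 = {1, 6, 7}  B3 = {0, 5, 6}  B4 = {1, 2, 6}  B5 = {0, 4, 6}  B6 = {2, 3, 6}
Tree: B1–B2, B1–B3, B2–B4, B3–B5, B4–B6
The largest bag has 3 vertices, giving width 2; this decomposition certifies tw(G) ≤ 2. On the other hand G contains the 3-clique {0, 4, 6}. A clique must lie in a single bag of any decomposition, so no decomposition can have width below 2. The upper and lower bounds meet at 2, so that is the treewidth.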